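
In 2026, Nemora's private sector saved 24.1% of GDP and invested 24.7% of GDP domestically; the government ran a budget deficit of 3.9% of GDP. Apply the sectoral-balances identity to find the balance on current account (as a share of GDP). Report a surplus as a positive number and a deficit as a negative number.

-4.5

By the sectoral-balances identity, CA = (S_private - I) + (T - G).
Private balance = 24.1 - 24.7 = -0.6
Government balance (T - G) = -3.9
CA = -0.6 + (-3.9) = -4.5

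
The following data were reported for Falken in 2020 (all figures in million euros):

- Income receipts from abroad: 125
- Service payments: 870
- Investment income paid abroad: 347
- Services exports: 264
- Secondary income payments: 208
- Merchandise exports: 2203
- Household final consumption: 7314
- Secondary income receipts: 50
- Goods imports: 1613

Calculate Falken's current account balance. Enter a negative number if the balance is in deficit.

Goods balance = 2203 - 1613 = 590
Services balance = 264 - 870 = -606
Trade balance (goods + services) = 590 + (-606) = -16
Net primary income = 125 - 347 = -222
Net secondary income = 50 - 208 = -158
Current account = -16 + (-222) + (-158) = -396

-396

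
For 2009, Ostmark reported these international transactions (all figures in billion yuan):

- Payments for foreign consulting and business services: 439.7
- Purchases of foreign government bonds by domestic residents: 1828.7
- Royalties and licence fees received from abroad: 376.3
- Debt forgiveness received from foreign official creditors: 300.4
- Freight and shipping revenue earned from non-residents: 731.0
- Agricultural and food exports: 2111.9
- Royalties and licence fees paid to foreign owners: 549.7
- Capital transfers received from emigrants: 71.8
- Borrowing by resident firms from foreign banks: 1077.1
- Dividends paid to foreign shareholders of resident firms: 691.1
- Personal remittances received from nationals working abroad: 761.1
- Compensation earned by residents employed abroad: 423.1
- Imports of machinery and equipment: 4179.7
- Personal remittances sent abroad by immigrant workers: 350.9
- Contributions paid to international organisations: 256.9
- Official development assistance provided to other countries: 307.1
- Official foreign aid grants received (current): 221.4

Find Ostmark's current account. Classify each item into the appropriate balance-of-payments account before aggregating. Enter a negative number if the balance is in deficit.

-2150.3

Goods: -4179.7 + 2111.9 = -2067.8
Services: 376.3 + 731.0 - 439.7 - 549.7 = 117.9
Primary income: 423.1 - 691.1 = -268.0
Secondary income: -256.9 + 761.1 - 350.9 + 221.4 - 307.1 = 67.6
Current account = (-2067.8) + 117.9 + (-268.0) + 67.6 = -2150.3
(Excluded from the current account — financial account: purchases of foreign government bonds by domestic residents 1828.7, borrowing by resident firms from foreign banks 1077.1; capital account: debt forgiveness received from foreign official creditors 300.4, capital transfers received from emigrants 71.8.)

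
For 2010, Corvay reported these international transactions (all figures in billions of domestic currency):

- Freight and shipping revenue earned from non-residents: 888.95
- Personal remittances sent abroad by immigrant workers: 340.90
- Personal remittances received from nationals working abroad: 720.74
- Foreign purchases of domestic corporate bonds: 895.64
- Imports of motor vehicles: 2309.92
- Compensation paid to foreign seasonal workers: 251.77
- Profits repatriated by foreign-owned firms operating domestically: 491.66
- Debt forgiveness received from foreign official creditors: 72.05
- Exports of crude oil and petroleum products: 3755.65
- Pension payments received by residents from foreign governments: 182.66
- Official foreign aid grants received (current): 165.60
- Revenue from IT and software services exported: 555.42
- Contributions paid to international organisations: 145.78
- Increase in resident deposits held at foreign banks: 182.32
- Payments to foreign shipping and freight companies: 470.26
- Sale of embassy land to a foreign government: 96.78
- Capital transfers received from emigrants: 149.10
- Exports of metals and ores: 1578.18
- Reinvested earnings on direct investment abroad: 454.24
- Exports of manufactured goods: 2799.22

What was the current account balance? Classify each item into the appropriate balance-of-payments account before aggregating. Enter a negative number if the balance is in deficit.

Goods: -2309.92 + 3755.65 + 1578.18 + 2799.22 = 5823.13
Services: 888.95 + 555.42 - 470.26 = 974.11
Primary income: -491.66 - 251.77 + 454.24 = -289.19
Secondary income: -340.90 + 720.74 + 165.60 + 182.66 - 145.78 = 582.32
Current account = 5823.13 + 974.11 + (-289.19) + 582.32 = 7090.37
(Excluded from the current account — financial account: foreign purchases of domestic corporate bonds 895.64, increase in resident deposits held at foreign banks 182.32; capital account: debt forgiveness received from foreign official creditors 72.05, sale of embassy land to a foreign government 96.78, capital transfers received from emigrants 149.10.)

7090.37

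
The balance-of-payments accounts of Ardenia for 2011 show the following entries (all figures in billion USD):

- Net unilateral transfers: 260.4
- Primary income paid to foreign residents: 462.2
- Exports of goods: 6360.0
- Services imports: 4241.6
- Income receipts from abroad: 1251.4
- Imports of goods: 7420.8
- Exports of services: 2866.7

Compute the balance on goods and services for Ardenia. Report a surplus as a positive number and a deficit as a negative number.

Goods balance = 6360.0 - 7420.8 = -1060.8
Services balance = 2866.7 - 4241.6 = -1374.9
Trade balance (goods + services) = -1060.8 + (-1374.9) = -2435.7

-2435.7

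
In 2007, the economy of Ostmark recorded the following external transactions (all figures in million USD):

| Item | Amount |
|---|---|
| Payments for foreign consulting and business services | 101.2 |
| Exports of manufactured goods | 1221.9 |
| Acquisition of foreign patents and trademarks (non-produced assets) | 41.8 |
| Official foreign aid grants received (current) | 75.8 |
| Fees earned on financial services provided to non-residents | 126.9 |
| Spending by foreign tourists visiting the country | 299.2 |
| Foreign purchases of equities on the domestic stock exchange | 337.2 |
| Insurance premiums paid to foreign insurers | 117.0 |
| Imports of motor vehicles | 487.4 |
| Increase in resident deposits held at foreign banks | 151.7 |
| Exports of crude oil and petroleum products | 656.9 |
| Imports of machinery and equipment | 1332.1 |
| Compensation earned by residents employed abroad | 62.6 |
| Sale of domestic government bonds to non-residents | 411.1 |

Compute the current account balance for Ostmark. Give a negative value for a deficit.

Goods: -487.4 + 656.9 + 1221.9 - 1332.1 = 59.3
Services: -101.2 - 117.0 + 126.9 + 299.2 = 207.9
Primary income: 62.6
Secondary income: 75.8
Current account = 59.3 + 207.9 + 62.6 + 75.8 = 405.6
(Excluded from the current account — capital account: acquisition of foreign patents and trademarks (non-produced assets) 41.8; financial account: foreign purchases of equities on the domestic stock exchange 337.2, increase in resident deposits held at foreign banks 151.7, sale of domestic government bonds to non-residents 411.1.)

405.6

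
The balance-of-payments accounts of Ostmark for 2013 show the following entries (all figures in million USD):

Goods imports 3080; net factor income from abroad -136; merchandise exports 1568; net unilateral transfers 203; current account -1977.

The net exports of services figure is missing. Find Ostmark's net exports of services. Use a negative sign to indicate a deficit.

Current account = goods balance + services balance + net primary income + net secondary income
Sum of the known components = -1445
Net exports of services = CA - (known components) = -1977 - (-1445) = -532

-532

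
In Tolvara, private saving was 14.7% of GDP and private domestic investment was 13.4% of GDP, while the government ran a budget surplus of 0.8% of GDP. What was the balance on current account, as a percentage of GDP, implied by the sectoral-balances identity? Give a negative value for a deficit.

2.1

By the sectoral-balances identity, CA = (S_private - I) + (T - G).
Private balance = 14.7 - 13.4 = 1.3
Government balance (T - G) = 0.8
CA = 1.3 + 0.8 = 2.1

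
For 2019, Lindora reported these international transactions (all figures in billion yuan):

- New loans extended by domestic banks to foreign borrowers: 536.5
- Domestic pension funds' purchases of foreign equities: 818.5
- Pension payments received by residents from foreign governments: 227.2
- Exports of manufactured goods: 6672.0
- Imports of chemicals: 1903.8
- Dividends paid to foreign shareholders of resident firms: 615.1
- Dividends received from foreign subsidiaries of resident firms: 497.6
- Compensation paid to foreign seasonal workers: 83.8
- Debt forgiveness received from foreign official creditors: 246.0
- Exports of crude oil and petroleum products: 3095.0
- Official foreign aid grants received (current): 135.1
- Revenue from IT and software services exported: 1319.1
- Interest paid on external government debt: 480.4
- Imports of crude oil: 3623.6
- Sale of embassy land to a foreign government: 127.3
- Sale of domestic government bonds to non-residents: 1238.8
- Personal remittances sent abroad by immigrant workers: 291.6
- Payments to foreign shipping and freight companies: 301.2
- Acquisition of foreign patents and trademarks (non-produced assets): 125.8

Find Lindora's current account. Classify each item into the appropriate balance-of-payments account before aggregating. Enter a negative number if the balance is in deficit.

Goods: -3623.6 - 1903.8 + 6672.0 + 3095.0 = 4239.6
Services: -301.2 + 1319.1 = 1017.9
Primary income: 497.6 - 615.1 - 480.4 - 83.8 = -681.7
Secondary income: 135.1 + 227.2 - 291.6 = 70.7
Current account = 4239.6 + 1017.9 + (-681.7) + 70.7 = 4646.5
(Excluded from the current account — financial account: new loans extended by domestic banks to foreign borrowers 536.5, domestic pension funds' purchases of foreign equities 818.5, sale of domestic government bonds to non-residents 1238.8; capital account: debt forgiveness received from foreign official creditors 246.0, sale of embassy land to a foreign government 127.3, acquisition of foreign patents and trademarks (non-produced assets) 125.8.)

4646.5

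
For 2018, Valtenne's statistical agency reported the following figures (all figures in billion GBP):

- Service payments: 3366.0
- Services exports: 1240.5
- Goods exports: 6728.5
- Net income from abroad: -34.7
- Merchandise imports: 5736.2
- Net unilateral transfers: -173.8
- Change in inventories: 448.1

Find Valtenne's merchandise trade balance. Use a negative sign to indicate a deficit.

Goods balance = 6728.5 - 5736.2 = 992.3

992.3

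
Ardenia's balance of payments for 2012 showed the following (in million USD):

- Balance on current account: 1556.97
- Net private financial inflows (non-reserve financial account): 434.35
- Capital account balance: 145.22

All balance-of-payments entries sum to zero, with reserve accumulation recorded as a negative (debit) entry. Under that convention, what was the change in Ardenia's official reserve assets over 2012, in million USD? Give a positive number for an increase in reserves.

Official reserve transactions balance = -(1556.97 + 145.22 + 434.35) = -2136.54
An accumulation of reserves is recorded as a debit (negative entry), so the change in the stock of reserves is the negative of that balance.
Change in official reserves = -(-2136.54) = 2136.54

2136.54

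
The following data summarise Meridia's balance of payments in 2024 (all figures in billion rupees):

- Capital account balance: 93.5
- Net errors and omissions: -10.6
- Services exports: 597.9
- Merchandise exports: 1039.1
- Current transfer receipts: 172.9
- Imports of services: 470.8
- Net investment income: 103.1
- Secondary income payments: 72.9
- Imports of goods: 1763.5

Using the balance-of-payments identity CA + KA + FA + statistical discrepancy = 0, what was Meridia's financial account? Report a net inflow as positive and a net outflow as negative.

Goods balance = 1039.1 - 1763.5 = -724.4
Services balance = 597.9 - 470.8 = 127.1
Trade balance (goods + services) = -724.4 + 127.1 = -597.3
Net primary income = 103.1
Net secondary income = 172.9 - 72.9 = 100.0
Current account = -597.3 + 103.1 + 100.0 = -394.2
Financial account = -(-394.2 + 93.5 + (-10.6)) = 311.3

311.3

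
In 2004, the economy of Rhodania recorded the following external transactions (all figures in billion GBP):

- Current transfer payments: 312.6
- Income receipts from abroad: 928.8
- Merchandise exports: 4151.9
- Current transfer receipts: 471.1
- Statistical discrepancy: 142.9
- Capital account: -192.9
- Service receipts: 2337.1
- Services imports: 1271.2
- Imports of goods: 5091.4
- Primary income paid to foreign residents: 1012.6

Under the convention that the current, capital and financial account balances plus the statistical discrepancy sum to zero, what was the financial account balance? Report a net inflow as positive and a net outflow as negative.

Goods balance = 4151.9 - 5091.4 = -939.5
Services balance = 2337.1 - 1271.2 = 1065.9
Trade balance (goods + services) = -939.5 + 1065.9 = 126.4
Net primary income = 928.8 - 1012.6 = -83.8
Net secondary income = 471.1 - 312.6 = 158.5
Current account = 126.4 + (-83.8) + 158.5 = 201.1
Financial account = -(201.1 + (-192.9) + 142.9) = -151.1

-151.1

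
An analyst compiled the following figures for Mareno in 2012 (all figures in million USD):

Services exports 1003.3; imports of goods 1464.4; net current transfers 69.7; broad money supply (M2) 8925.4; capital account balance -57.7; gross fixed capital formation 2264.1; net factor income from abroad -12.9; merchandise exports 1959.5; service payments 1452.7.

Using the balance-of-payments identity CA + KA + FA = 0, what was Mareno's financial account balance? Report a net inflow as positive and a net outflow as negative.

-44.8

Goods balance = 1959.5 - 1464.4 = 495.1
Services balance = 1003.3 - 1452.7 = -449.4
Trade balance (goods + services) = 495.1 + (-449.4) = 45.7
Net primary income = -12.9
Net secondary income = 69.7
Current account = 45.7 + (-12.9) + 69.7 = 102.5
Financial account = -(102.5 + (-57.7)) = -44.8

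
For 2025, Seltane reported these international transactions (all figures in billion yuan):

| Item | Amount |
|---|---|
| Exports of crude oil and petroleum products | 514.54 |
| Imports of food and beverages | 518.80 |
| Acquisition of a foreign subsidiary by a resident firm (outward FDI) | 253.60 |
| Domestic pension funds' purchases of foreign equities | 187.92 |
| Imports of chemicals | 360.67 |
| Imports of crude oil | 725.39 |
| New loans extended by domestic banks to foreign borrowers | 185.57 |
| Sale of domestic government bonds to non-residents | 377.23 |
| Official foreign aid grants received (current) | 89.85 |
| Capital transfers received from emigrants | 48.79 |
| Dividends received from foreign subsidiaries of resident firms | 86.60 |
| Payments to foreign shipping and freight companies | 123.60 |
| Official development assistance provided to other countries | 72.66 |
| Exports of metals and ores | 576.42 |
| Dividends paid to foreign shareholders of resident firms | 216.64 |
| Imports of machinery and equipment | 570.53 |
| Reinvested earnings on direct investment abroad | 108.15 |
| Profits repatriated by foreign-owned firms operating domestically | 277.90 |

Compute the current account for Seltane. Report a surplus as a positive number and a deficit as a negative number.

Goods: 514.54 - 518.80 - 360.67 - 725.39 - 570.53 + 576.42 = -1084.43
Services: -123.60
Primary income: -216.64 - 277.90 + 108.15 + 86.60 = -299.79
Secondary income: -72.66 + 89.85 = 17.19
Current account = (-1084.43) + (-123.60) + (-299.79) + 17.19 = -1490.63
(Excluded from the current account — financial account: acquisition of a foreign subsidiary by a resident firm (outward FDI) 253.60, domestic pension funds' purchases of foreign equities 187.92, new loans extended by domestic banks to foreign borrowers 185.57, sale of domestic government bonds to non-residents 377.23; capital account: capital transfers received from emigrants 48.79.)

-1490.63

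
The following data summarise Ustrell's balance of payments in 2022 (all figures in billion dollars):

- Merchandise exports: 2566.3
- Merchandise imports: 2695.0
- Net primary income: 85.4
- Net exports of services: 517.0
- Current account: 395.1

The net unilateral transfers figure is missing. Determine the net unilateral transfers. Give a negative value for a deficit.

Current account = goods balance + services balance + net primary income + net secondary income
Sum of the known components = 473.7
Net unilateral transfers = CA - (known components) = 395.1 - 473.7 = -78.6

-78.6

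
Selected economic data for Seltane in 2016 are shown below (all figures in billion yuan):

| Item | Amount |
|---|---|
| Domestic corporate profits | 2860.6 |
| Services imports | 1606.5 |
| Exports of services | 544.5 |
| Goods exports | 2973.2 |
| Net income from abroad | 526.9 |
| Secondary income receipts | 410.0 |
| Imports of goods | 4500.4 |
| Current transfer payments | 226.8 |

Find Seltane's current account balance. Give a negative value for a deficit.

-1879.1

Goods balance = 2973.2 - 4500.4 = -1527.2
Services balance = 544.5 - 1606.5 = -1062.0
Trade balance (goods + services) = -1527.2 + (-1062.0) = -2589.2
Net primary income = 526.9
Net secondary income = 410.0 - 226.8 = 183.2
Current account = -2589.2 + 526.9 + 183.2 = -1879.1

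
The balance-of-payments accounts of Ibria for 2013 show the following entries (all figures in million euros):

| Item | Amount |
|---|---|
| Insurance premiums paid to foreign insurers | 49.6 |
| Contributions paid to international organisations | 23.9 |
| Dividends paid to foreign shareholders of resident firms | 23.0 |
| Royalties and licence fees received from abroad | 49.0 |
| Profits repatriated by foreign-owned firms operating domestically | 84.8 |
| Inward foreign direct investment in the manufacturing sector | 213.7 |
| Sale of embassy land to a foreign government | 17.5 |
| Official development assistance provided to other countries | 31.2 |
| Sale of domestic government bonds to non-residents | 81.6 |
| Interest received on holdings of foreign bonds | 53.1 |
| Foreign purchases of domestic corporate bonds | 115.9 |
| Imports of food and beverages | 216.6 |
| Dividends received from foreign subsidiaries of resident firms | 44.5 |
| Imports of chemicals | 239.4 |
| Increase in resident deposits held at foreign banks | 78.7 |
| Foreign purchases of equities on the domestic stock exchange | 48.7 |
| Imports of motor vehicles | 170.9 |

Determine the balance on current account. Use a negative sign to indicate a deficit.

-692.8

Goods: -239.4 - 216.6 - 170.9 = -626.9
Services: 49.0 - 49.6 = -0.6
Primary income: -23.0 + 53.1 - 84.8 + 44.5 = -10.2
Secondary income: -31.2 - 23.9 = -55.1
Current account = (-626.9) + (-0.6) + (-10.2) + (-55.1) = -692.8
(Excluded from the current account — financial account: inward foreign direct investment in the manufacturing sector 213.7, sale of domestic government bonds to non-residents 81.6, foreign purchases of domestic corporate bonds 115.9, increase in resident deposits held at foreign banks 78.7, foreign purchases of equities on the domestic stock exchange 48.7; capital account: sale of embassy land to a foreign government 17.5.)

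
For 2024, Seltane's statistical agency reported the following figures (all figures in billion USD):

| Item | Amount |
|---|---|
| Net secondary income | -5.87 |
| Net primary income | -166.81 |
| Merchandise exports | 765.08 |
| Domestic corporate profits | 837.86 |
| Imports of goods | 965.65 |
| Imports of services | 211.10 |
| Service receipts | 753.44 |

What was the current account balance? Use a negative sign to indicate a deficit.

Goods balance = 765.08 - 965.65 = -200.57
Services balance = 753.44 - 211.10 = 542.34
Trade balance (goods + services) = -200.57 + 542.34 = 341.77
Net primary income = -166.81
Net secondary income = -5.87
Current account = 341.77 + (-166.81) + (-5.87) = 169.09

169.09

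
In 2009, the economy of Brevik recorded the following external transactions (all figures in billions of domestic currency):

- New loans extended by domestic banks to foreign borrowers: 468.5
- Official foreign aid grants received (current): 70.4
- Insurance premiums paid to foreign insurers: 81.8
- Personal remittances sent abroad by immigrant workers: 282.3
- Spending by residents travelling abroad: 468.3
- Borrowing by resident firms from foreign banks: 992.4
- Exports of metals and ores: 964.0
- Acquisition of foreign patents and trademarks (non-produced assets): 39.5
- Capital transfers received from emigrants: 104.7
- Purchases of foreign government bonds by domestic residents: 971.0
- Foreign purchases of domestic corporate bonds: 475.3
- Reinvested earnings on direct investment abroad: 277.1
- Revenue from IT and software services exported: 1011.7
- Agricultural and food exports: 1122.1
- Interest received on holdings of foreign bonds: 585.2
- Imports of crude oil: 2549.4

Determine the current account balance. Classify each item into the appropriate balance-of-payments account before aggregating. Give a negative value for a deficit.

Goods: 1122.1 - 2549.4 + 964.0 = -463.3
Services: -81.8 + 1011.7 - 468.3 = 461.6
Primary income: 277.1 + 585.2 = 862.3
Secondary income: 70.4 - 282.3 = -211.9
Current account = (-463.3) + 461.6 + 862.3 + (-211.9) = 648.7
(Excluded from the current account — financial account: new loans extended by domestic banks to foreign borrowers 468.5, borrowing by resident firms from foreign banks 992.4, purchases of foreign government bonds by domestic residents 971.0, foreign purchases of domestic corporate bonds 475.3; capital account: acquisition of foreign patents and trademarks (non-produced assets) 39.5, capital transfers received from emigrants 104.7.)

648.7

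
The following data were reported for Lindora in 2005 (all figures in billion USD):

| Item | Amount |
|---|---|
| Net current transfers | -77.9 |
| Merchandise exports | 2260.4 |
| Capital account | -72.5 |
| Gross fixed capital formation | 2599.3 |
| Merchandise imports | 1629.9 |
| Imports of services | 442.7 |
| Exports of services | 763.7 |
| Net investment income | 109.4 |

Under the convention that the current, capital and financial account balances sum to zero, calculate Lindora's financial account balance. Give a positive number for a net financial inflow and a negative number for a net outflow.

Goods balance = 2260.4 - 1629.9 = 630.5
Services balance = 763.7 - 442.7 = 321.0
Trade balance (goods + services) = 630.5 + 321.0 = 951.5
Net primary income = 109.4
Net secondary income = -77.9
Current account = 951.5 + 109.4 + (-77.9) = 983.0
Financial account = -(983.0 + (-72.5)) = -910.5

-910.5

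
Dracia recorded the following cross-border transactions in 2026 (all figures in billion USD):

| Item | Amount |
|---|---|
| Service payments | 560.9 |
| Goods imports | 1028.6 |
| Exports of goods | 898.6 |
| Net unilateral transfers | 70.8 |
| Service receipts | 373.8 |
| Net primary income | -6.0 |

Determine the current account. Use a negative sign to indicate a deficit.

-252.3

Goods balance = 898.6 - 1028.6 = -130.0
Services balance = 373.8 - 560.9 = -187.1
Trade balance (goods + services) = -130.0 + (-187.1) = -317.1
Net primary income = -6.0
Net secondary income = 70.8
Current account = -317.1 + (-6.0) + 70.8 = -252.3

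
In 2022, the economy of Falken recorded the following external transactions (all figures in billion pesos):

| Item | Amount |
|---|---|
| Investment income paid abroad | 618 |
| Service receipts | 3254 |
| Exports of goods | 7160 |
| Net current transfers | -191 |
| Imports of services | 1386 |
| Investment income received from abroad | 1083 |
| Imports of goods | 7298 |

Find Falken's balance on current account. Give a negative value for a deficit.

Goods balance = 7160 - 7298 = -138
Services balance = 3254 - 1386 = 1868
Trade balance (goods + services) = -138 + 1868 = 1730
Net primary income = 1083 - 618 = 465
Net secondary income = -191
Current account = 1730 + 465 + (-191) = 2004

2004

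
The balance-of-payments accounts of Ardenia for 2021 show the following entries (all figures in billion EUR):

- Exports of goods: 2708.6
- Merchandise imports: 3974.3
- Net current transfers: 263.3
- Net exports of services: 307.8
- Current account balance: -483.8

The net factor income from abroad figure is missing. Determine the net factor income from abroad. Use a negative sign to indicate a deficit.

210.8

Current account = goods balance + services balance + net primary income + net secondary income
Sum of the known components = -694.6
Net factor income from abroad = CA - (known components) = -483.8 - (-694.6) = 210.8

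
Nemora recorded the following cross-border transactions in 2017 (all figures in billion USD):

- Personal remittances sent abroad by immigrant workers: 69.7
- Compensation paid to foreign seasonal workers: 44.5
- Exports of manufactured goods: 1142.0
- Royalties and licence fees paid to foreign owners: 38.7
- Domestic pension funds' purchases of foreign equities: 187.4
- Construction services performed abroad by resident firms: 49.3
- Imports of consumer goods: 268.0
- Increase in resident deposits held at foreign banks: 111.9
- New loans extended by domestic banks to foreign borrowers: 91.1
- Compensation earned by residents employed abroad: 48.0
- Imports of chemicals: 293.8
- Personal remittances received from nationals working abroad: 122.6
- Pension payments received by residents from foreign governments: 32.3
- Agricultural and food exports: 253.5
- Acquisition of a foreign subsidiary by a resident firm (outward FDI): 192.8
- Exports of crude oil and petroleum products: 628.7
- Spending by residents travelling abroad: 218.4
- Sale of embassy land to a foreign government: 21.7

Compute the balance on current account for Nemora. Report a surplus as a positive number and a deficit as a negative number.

Goods: 1142.0 - 293.8 + 253.5 - 268.0 + 628.7 = 1462.4
Services: -38.7 - 218.4 + 49.3 = -207.8
Primary income: 48.0 - 44.5 = 3.5
Secondary income: 122.6 + 32.3 - 69.7 = 85.2
Current account = 1462.4 + (-207.8) + 3.5 + 85.2 = 1343.3
(Excluded from the current account — financial account: domestic pension funds' purchases of foreign equities 187.4, increase in resident deposits held at foreign banks 111.9, new loans extended by domestic banks to foreign borrowers 91.1, acquisition of a foreign subsidiary by a resident firm (outward FDI) 192.8; capital account: sale of embassy land to a foreign government 21.7.)

1343.3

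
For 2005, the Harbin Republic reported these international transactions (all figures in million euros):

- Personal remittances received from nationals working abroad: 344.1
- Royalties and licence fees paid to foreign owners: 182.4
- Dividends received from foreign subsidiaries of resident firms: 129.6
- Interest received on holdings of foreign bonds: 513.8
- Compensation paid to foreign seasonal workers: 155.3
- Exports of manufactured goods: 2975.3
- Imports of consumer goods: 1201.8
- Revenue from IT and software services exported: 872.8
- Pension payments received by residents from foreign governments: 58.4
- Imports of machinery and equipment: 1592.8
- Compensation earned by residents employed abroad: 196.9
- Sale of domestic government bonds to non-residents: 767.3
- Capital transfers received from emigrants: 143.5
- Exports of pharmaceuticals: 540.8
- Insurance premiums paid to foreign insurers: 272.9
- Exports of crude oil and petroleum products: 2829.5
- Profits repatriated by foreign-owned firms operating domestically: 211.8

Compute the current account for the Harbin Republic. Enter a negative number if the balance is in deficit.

Goods: 2829.5 + 540.8 - 1201.8 + 2975.3 - 1592.8 = 3551.0
Services: -272.9 - 182.4 + 872.8 = 417.5
Primary income: -211.8 + 513.8 + 196.9 + 129.6 - 155.3 = 473.2
Secondary income: 344.1 + 58.4 = 402.5
Current account = 3551.0 + 417.5 + 473.2 + 402.5 = 4844.2
(Excluded from the current account — financial account: sale of domestic government bonds to non-residents 767.3; capital account: capital transfers received from emigrants 143.5.)

4844.2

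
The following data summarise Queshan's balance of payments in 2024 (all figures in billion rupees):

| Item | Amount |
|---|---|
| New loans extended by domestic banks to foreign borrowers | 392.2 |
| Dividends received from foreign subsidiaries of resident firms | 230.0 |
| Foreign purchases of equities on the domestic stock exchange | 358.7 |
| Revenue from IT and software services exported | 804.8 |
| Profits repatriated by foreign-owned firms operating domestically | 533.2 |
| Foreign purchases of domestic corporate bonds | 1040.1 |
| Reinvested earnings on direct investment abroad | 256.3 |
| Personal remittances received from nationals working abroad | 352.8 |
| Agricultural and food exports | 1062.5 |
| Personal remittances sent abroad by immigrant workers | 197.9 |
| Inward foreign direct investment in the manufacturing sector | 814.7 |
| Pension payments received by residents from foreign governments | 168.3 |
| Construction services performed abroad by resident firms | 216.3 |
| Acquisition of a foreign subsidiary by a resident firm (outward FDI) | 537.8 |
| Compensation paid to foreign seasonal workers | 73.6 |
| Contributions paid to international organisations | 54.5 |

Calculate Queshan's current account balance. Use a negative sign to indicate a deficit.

2231.8

Goods: 1062.5
Services: 216.3 + 804.8 = 1021.1
Primary income: -533.2 - 73.6 + 256.3 + 230.0 = -120.5
Secondary income: -197.9 + 352.8 + 168.3 - 54.5 = 268.7
Current account = 1062.5 + 1021.1 + (-120.5) + 268.7 = 2231.8
(Excluded from the current account — financial account: new loans extended by domestic banks to foreign borrowers 392.2, foreign purchases of equities on the domestic stock exchange 358.7, foreign purchases of domestic corporate bonds 1040.1, inward foreign direct investment in the manufacturing sector 814.7, acquisition of a foreign subsidiary by a resident firm (outward FDI) 537.8.)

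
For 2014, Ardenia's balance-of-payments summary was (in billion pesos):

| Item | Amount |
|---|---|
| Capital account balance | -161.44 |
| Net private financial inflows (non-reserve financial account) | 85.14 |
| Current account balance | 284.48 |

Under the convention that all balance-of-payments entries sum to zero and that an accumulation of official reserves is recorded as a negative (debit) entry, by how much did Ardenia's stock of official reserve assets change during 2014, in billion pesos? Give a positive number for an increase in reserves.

Official reserve transactions balance = -(284.48 + (-161.44) + 85.14) = -208.18
An accumulation of reserves is recorded as a debit (negative entry), so the change in the stock of reserves is the negative of that balance.
Change in official reserves = -(-208.18) = 208.18

208.18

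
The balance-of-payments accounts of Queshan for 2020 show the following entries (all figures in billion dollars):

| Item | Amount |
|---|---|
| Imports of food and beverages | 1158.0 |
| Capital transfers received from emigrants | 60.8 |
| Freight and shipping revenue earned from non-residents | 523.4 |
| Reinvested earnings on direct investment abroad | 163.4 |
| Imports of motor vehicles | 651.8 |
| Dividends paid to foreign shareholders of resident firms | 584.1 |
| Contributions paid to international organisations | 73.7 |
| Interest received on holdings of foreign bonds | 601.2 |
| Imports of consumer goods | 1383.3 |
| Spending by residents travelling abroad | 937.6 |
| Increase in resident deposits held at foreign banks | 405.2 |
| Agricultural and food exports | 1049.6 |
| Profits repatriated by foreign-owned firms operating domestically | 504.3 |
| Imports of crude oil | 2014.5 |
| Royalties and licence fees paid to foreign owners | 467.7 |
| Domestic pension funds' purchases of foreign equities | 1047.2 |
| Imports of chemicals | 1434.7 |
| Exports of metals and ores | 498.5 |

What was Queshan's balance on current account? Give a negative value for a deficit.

Goods: 498.5 - 1158.0 - 651.8 - 1434.7 + 1049.6 - 1383.3 - 2014.5 = -5094.2
Services: -937.6 - 467.7 + 523.4 = -881.9
Primary income: -504.3 + 163.4 - 584.1 + 601.2 = -323.8
Secondary income: -73.7
Current account = (-5094.2) + (-881.9) + (-323.8) + (-73.7) = -6373.6
(Excluded from the current account — capital account: capital transfers received from emigrants 60.8; financial account: increase in resident deposits held at foreign banks 405.2, domestic pension funds' purchases of foreign equities 1047.2.)

-6373.6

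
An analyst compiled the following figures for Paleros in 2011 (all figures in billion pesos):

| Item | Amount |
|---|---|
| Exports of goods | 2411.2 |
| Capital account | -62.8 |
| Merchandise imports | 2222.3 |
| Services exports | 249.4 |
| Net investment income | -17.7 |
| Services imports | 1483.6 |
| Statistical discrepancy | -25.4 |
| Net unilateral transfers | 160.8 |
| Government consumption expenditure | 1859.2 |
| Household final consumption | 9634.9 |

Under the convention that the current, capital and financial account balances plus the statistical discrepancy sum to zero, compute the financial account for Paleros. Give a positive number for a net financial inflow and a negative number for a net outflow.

Goods balance = 2411.2 - 2222.3 = 188.9
Services balance = 249.4 - 1483.6 = -1234.2
Trade balance (goods + services) = 188.9 + (-1234.2) = -1045.3
Net primary income = -17.7
Net secondary income = 160.8
Current account = -1045.3 + (-17.7) + 160.8 = -902.2
Financial account = -(-902.2 + (-62.8) + (-25.4)) = 990.4

990.4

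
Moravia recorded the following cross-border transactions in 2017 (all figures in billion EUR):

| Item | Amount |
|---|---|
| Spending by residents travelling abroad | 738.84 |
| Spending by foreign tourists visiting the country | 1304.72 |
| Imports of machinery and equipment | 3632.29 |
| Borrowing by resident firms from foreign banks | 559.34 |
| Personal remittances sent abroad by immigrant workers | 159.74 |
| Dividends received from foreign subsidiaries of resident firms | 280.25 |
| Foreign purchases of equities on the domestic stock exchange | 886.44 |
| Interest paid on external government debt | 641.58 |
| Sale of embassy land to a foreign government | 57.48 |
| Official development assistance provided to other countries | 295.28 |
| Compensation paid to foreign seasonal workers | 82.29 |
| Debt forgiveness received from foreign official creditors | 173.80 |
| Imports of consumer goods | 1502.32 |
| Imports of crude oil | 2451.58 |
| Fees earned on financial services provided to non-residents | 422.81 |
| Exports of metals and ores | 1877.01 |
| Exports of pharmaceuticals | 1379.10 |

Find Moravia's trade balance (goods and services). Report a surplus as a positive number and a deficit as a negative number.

-3341.39

Goods: -3632.29 - 1502.32 + 1877.01 + 1379.10 - 2451.58 = -4330.08
Services: 1304.72 + 422.81 - 738.84 = 988.69
Trade balance = -4330.08 + 988.69 = -3341.39
(Excluded from the trade balance — financial account: borrowing by resident firms from foreign banks 559.34, foreign purchases of equities on the domestic stock exchange 886.44; secondary income: personal remittances sent abroad by immigrant workers 159.74, official development assistance provided to other countries 295.28; primary income: dividends received from foreign subsidiaries of resident firms 280.25, interest paid on external government debt 641.58, compensation paid to foreign seasonal workers 82.29; capital account: sale of embassy land to a foreign government 57.48, debt forgiveness received from foreign official creditors 173.80.)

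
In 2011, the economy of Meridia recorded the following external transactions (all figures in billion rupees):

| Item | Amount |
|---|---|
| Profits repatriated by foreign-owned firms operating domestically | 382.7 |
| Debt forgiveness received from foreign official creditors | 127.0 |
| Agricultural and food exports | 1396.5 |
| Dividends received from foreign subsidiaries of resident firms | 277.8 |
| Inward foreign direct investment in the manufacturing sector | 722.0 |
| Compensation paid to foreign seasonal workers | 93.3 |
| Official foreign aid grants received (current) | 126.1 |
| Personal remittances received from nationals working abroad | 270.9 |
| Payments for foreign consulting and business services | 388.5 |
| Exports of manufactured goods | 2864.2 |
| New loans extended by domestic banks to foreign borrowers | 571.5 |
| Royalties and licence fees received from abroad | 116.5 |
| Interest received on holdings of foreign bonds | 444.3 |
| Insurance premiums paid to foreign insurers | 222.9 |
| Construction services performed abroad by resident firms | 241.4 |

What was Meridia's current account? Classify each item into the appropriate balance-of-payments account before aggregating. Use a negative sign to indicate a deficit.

4650.3

Goods: 2864.2 + 1396.5 = 4260.7
Services: 116.5 - 222.9 - 388.5 + 241.4 = -253.5
Primary income: 277.8 - 93.3 + 444.3 - 382.7 = 246.1
Secondary income: 270.9 + 126.1 = 397.0
Current account = 4260.7 + (-253.5) + 246.1 + 397.0 = 4650.3
(Excluded from the current account — capital account: debt forgiveness received from foreign official creditors 127.0; financial account: inward foreign direct investment in the manufacturing sector 722.0, new loans extended by domestic banks to foreign borrowers 571.5.)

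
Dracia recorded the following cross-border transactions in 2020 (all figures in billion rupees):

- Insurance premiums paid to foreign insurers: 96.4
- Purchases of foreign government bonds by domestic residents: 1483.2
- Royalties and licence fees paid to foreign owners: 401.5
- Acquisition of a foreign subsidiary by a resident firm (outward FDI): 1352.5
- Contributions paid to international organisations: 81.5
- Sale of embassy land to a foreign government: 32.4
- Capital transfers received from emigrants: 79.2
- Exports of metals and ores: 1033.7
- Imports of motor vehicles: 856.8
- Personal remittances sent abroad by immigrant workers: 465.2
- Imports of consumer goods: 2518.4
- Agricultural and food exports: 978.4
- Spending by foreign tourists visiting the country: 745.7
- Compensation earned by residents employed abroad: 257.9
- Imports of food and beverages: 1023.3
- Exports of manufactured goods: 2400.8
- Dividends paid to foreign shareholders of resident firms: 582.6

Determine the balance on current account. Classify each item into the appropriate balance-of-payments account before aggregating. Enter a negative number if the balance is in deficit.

-609.2

Goods: -1023.3 + 2400.8 + 978.4 - 2518.4 - 856.8 + 1033.7 = 14.4
Services: -401.5 - 96.4 + 745.7 = 247.8
Primary income: 257.9 - 582.6 = -324.7
Secondary income: -465.2 - 81.5 = -546.7
Current account = 14.4 + 247.8 + (-324.7) + (-546.7) = -609.2
(Excluded from the current account — financial account: purchases of foreign government bonds by domestic residents 1483.2, acquisition of a foreign subsidiary by a resident firm (outward FDI) 1352.5; capital account: sale of embassy land to a foreign government 32.4, capital transfers received from emigrants 79.2.)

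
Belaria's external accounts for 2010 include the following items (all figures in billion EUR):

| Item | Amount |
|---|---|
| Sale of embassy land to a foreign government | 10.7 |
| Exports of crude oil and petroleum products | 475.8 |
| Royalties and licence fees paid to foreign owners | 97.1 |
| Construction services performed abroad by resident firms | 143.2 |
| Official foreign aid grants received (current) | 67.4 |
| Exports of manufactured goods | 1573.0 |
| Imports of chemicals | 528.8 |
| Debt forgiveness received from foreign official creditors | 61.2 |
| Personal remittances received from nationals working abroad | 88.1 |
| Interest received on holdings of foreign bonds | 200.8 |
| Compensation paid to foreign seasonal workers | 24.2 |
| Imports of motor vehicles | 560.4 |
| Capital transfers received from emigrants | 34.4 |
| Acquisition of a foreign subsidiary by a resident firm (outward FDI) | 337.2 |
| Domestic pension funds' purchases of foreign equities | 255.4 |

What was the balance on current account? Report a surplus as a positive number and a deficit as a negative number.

1337.8

Goods: 475.8 + 1573.0 - 528.8 - 560.4 = 959.6
Services: -97.1 + 143.2 = 46.1
Primary income: -24.2 + 200.8 = 176.6
Secondary income: 88.1 + 67.4 = 155.5
Current account = 959.6 + 46.1 + 176.6 + 155.5 = 1337.8
(Excluded from the current account — capital account: sale of embassy land to a foreign government 10.7, debt forgiveness received from foreign official creditors 61.2, capital transfers received from emigrants 34.4; financial account: acquisition of a foreign subsidiary by a resident firm (outward FDI) 337.2, domestic pension funds' purchases of foreign equities 255.4.)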